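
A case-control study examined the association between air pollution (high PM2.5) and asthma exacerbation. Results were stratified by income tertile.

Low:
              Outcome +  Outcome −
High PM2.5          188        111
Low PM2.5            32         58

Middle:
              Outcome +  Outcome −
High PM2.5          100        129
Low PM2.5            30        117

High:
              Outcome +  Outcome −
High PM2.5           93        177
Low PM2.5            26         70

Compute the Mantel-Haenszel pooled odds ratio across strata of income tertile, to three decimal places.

OR_MH = Σ(aᵢdᵢ/nᵢ) / Σ(bᵢcᵢ/nᵢ), where nᵢ is the stratum total.
Stratum 1 (Low): n = 389; a·d/n = 188·58/389 = 28.0308; b·c/n = 111·32/389 = 9.1311
Stratum 2 (Middle): n = 376; a·d/n = 100·117/376 = 31.1170; b·c/n = 129·30/376 = 10.2926
Stratum 3 (High): n = 366; a·d/n = 93·70/366 = 17.7869; b·c/n = 177·26/366 = 12.5738
OR_MH = (28.0308 + 31.1170 + 17.7869) / (9.1311 + 10.2926 + 12.5738) = 76.9348 / 31.9974 = 2.40440

2.404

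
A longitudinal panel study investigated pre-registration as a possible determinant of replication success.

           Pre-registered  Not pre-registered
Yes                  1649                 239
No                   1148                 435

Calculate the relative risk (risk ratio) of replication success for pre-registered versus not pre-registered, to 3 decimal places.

1.663

Reading the table with exposure as columns: a = 1649 (Pre-registered, case), b = 1148 (Pre-registered, non-case), c = 239 (Not pre-registered, case), d = 435.
Risk in exposed = 1649/2797 = 0.58956; risk in unexposed = 239/674 = 0.35460.
RR = 0.58956 / 0.35460 = 1.66261
The risk among the exposed is 1.66 times that among the unexposed.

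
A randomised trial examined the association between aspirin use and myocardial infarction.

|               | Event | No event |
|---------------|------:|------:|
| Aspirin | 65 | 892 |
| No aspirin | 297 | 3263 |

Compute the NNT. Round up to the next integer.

Risk in treated group = 65/957 = 0.06792; risk in control = 297/3560 = 0.08343.
Absolute risk reduction = 0.08343 − 0.06792 = 0.01551
NNT = 1 / ARR = 1 / 0.01551 = 64.490 → round up → 65

65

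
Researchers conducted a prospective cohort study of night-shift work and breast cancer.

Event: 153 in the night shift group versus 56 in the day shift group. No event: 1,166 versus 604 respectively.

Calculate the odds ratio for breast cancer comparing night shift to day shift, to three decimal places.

1.415

From the description: a = 153, b = 1166, c = 56, d = 604.
OR = (a·d)/(b·c) = (153 × 604) / (1166 × 56) = 92412 / 65296 = 1.41528
The odds of breast cancer are about 1.42 times as high in the night shift group.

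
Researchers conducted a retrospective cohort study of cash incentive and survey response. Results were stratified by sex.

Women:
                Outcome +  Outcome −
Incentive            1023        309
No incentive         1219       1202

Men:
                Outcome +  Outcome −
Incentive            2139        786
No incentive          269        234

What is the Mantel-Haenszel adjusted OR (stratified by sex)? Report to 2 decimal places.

2.92

OR_MH = Σ(aᵢdᵢ/nᵢ) / Σ(bᵢcᵢ/nᵢ), where nᵢ is the stratum total.
Stratum 1 (Women): n = 3753; a·d/n = 1023·1202/3753 = 327.6435; b·c/n = 309·1219/3753 = 100.3653
Stratum 2 (Men): n = 3428; a·d/n = 2139·234/3428 = 146.0111; b·c/n = 786·269/3428 = 61.6785
OR_MH = (327.6435 + 146.0111) / (100.3653 + 61.6785) = 473.6546 / 162.0438 = 2.92300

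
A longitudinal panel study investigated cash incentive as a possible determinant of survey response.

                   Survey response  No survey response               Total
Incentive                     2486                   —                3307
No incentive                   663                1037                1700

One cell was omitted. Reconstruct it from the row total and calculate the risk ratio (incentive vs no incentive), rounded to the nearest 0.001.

The missing cell is in the exposed row: 3307 − 2486 = 821.
So a = 2486, b = 821, c = 663, d = 1037.
RR = [a/(a+b)] / [c/(c+d)] = (2486/3307) / (663/1700) = 0.75174/0.39000 = 1.92754

1.928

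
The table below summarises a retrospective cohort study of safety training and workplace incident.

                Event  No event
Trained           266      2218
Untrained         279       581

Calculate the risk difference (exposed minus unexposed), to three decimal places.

-0.217

Cells: a = 266, b = 2218, c = 279, d = 581.
Risk in exposed = 266/2484 = 0.107085; risk in unexposed = 279/860 = 0.324419.
Risk difference = 0.107085 − 0.324419 = -0.217333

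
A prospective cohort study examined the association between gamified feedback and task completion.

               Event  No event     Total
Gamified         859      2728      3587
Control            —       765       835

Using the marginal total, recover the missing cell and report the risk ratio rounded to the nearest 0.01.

2.86

The missing cell is in the unexposed row: 835 − 765 = 70.
So a = 859, b = 2728, c = 70, d = 765.
RR = [a/(a+b)] / [c/(c+d)] = (859/3587) / (70/835) = 0.23948/0.08383 = 2.85661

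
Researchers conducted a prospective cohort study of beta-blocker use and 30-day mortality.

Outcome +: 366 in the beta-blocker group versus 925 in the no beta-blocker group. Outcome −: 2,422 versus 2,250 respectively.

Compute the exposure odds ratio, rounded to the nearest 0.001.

0.368

From the description: a = 366, b = 2422, c = 925, d = 2250.
OR = (a·d)/(b·c) = (366 × 2250) / (2422 × 925) = 823500 / 2240350 = 0.36758
Exposure is associated with lower odds of 30-day mortality (OR = 0.37 < 1).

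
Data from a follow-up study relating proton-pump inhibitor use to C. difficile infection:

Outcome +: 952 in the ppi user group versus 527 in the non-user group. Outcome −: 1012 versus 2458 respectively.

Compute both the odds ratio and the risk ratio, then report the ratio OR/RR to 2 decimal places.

From the description: a = 952, b = 1012, c = 527, d = 2458.
OR = (952·2458)/(1012·527) = 2340016/533324 = 4.38761
Risk in exposed = 952/1964 = 0.48473; risk in unexposed = 527/2985 = 0.17655; RR = 2.74555
OR/RR = 4.38761 / 2.74555 = 1.59808
The outcome is not rare, so the OR lies further from 1 than the RR.

1.60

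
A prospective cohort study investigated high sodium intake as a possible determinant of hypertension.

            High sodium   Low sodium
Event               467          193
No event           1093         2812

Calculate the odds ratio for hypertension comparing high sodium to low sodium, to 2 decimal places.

6.23

Reading the table with exposure as columns: a = 467 (High sodium, case), b = 1093 (High sodium, non-case), c = 193 (Low sodium, case), d = 2812.
OR = (a·d)/(b·c) = (467 × 2812) / (1093 × 193) = 1313204 / 210949 = 6.22522
The odds of hypertension are about 6.23 times as high in the high sodium group.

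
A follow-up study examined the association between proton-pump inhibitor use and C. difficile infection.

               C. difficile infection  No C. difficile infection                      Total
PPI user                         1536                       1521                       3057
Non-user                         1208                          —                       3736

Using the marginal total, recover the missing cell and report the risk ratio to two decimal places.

1.55

The missing cell is in the unexposed row: 3736 − 1208 = 2528.
So a = 1536, b = 1521, c = 1208, d = 2528.
RR = [a/(a+b)] / [c/(c+d)] = (1536/3057) / (1208/3736) = 0.50245/0.32334 = 1.55395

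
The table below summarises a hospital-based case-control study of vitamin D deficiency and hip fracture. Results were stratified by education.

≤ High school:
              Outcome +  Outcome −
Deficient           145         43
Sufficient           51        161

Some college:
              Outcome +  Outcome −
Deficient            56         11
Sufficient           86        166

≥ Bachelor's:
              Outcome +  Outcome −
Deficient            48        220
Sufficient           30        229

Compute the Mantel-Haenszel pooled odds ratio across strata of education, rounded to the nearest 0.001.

OR_MH = Σ(aᵢdᵢ/nᵢ) / Σ(bᵢcᵢ/nᵢ), where nᵢ is the stratum total.
Stratum 1 (≤ High school): n = 400; a·d/n = 145·161/400 = 58.3625; b·c/n = 43·51/400 = 5.4825
Stratum 2 (Some college): n = 319; a·d/n = 56·166/319 = 29.1411; b·c/n = 11·86/319 = 2.9655
Stratum 3 (≥ Bachelor's): n = 527; a·d/n = 48·229/527 = 20.8577; b·c/n = 220·30/527 = 12.5237
OR_MH = (58.3625 + 29.1411 + 20.8577) / (5.4825 + 2.9655 + 12.5237) = 108.3613 / 20.9717 = 5.16701

5.167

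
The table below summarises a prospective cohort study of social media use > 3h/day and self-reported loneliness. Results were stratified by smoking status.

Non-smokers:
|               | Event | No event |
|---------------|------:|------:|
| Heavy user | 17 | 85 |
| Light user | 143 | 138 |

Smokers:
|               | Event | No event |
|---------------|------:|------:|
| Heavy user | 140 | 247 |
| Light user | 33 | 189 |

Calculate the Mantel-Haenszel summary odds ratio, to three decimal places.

1.099

OR_MH = Σ(aᵢdᵢ/nᵢ) / Σ(bᵢcᵢ/nᵢ), where nᵢ is the stratum total.
Stratum 1 (Non-smokers): n = 383; a·d/n = 17·138/383 = 6.1253; b·c/n = 85·143/383 = 31.7363
Stratum 2 (Smokers): n = 609; a·d/n = 140·189/609 = 43.4483; b·c/n = 247·33/609 = 13.3842
OR_MH = (6.1253 + 43.4483) / (31.7363 + 13.3842) = 49.5736 / 45.1205 = 1.09869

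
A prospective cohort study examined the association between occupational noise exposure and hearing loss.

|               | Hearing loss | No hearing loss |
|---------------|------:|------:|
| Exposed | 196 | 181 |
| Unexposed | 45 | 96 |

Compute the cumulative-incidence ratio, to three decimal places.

Cells: a = 196, b = 181, c = 45, d = 96.
Risk in exposed = 196/377 = 0.51989; risk in unexposed = 45/141 = 0.31915.
RR = 0.51989 / 0.31915 = 1.62900
The risk among the exposed is 1.63 times that among the unexposed.

1.629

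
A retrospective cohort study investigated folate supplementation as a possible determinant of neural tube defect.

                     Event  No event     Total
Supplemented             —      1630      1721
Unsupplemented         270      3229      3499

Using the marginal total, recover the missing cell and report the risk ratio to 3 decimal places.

0.685

The missing cell is in the exposed row: 1721 − 1630 = 91.
So a = 91, b = 1630, c = 270, d = 3229.
RR = [a/(a+b)] / [c/(c+d)] = (91/1721) / (270/3499) = 0.05288/0.07716 = 0.68524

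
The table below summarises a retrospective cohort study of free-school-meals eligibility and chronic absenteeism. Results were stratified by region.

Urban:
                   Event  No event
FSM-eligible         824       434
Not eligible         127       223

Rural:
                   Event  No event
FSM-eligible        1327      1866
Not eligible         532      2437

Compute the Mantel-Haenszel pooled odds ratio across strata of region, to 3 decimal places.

OR_MH = Σ(aᵢdᵢ/nᵢ) / Σ(bᵢcᵢ/nᵢ), where nᵢ is the stratum total.
Stratum 1 (Urban): n = 1608; a·d/n = 824·223/1608 = 114.2736; b·c/n = 434·127/1608 = 34.2774
Stratum 2 (Rural): n = 6162; a·d/n = 1327·2437/6162 = 524.8132; b·c/n = 1866·532/6162 = 161.1022
OR_MH = (114.2736 + 524.8132) / (34.2774 + 161.1022) = 639.0868 / 195.3796 = 3.27100

3.271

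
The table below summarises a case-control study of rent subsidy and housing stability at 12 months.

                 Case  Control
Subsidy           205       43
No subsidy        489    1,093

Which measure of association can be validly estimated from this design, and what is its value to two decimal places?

10.66

Cells: a = 205, b = 43, c = 489, d = 1093.
This is a case-control study: participants were sampled on outcome status, so risks in the source population cannot be estimated directly — relative risk is not valid here. The odds ratio is the appropriate measure.
OR = (a·d)/(b·c) = (205 × 1093) / (43 × 489) = 224065 / 21027 = 10.65606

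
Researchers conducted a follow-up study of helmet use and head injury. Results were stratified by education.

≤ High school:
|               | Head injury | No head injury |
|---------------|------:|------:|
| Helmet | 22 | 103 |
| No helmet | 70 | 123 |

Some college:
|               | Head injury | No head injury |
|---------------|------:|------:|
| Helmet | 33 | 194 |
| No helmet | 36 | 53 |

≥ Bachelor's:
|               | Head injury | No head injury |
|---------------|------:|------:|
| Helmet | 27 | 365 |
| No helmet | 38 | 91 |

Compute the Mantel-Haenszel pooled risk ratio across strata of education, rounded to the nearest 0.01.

RR_MH = Σ(aᵢ·n₀ᵢ/nᵢ) / Σ(cᵢ·n₁ᵢ/nᵢ), with n₁ᵢ = aᵢ+bᵢ (exposed), n₀ᵢ = cᵢ+dᵢ (unexposed), nᵢ = n₁ᵢ+n₀ᵢ.
Stratum 1 (≤ High school): n₁ = 125, n₀ = 193, n = 318; a·n₀/n = 22·193/318 = 13.3522; c·n₁/n = 70·125/318 = 27.5157
Stratum 2 (Some college): n₁ = 227, n₀ = 89, n = 316; a·n₀/n = 33·89/316 = 9.2943; c·n₁/n = 36·227/316 = 25.8608
Stratum 3 (≥ Bachelor's): n₁ = 392, n₀ = 129, n = 521; a·n₀/n = 27·129/521 = 6.6852; c·n₁/n = 38·392/521 = 28.5912
RR_MH = (13.3522 + 9.2943 + 6.6852) / (27.5157 + 25.8608 + 28.5912) = 29.3317 / 81.9677 = 0.35785

0.36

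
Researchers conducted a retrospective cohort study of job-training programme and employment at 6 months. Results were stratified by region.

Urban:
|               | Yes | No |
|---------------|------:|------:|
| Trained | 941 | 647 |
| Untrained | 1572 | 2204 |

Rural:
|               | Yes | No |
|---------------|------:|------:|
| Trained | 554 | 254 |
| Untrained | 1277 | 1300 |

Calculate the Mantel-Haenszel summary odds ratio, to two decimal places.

OR_MH = Σ(aᵢdᵢ/nᵢ) / Σ(bᵢcᵢ/nᵢ), where nᵢ is the stratum total.
Stratum 1 (Urban): n = 5364; a·d/n = 941·2204/5364 = 386.6450; b·c/n = 647·1572/5364 = 189.6130
Stratum 2 (Rural): n = 3385; a·d/n = 554·1300/3385 = 212.7622; b·c/n = 254·1277/3385 = 95.8222
OR_MH = (386.6450 + 212.7622) / (189.6130 + 95.8222) = 599.4072 / 285.4351 = 2.09998

2.10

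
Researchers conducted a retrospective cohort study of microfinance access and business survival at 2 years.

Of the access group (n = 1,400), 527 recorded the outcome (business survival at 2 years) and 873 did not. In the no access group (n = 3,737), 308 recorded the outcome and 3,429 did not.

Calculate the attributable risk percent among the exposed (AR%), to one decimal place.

78.1

From the description: a = 527, b = 873, c = 308, d = 3429.
Risk in exposed = 527/1400 = 0.37643; risk in unexposed = 308/3737 = 0.08242.
RR = 0.37643/0.08242 = 4.56725
AR% = (RR − 1)/RR × 100 = (4.56725 − 1)/4.56725 × 100 = 78.1050%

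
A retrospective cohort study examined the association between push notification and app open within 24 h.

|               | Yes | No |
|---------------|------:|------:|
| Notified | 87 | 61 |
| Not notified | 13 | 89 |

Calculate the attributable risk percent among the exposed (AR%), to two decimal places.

Cells: a = 87, b = 61, c = 13, d = 89.
Risk in exposed = 87/148 = 0.58784; risk in unexposed = 13/102 = 0.12745.
RR = 0.58784/0.12745 = 4.61227
AR% = (RR − 1)/RR × 100 = (4.61227 − 1)/4.61227 × 100 = 78.3187%

78.32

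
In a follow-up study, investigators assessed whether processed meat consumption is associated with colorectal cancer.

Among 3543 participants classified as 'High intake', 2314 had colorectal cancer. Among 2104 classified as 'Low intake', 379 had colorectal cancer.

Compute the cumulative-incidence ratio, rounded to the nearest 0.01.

From the description: a = 2314, b = 1229, c = 379, d = 1725.
Risk in exposed = 2314/3543 = 0.65312; risk in unexposed = 379/2104 = 0.18013.
RR = 0.65312 / 0.18013 = 3.62576
The risk among the exposed is 3.63 times that among the unexposed.

3.63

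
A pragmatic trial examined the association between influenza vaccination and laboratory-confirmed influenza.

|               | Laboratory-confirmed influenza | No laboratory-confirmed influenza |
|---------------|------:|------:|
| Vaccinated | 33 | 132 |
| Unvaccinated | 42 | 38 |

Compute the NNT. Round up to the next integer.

Risk in treated group = 33/165 = 0.20000; risk in control = 42/80 = 0.52500.
Absolute risk reduction = 0.52500 − 0.20000 = 0.32500
NNT = 1 / ARR = 1 / 0.32500 = 3.077 → round up → 4

4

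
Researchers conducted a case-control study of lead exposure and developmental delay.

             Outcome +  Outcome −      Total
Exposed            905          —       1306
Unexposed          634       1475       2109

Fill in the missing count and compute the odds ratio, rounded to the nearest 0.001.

5.251

The missing cell is in the exposed row: 1306 − 905 = 401.
So a = 905, b = 401, c = 634, d = 1475.
OR = (a·d)/(b·c) = (905 × 1475) / (401 × 634) = 1334875 / 254234 = 5.25058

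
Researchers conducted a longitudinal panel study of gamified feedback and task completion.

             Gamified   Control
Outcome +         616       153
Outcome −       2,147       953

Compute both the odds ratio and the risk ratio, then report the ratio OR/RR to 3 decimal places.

1.109

Reading the table with exposure as columns: a = 616 (Gamified, case), b = 2147 (Gamified, non-case), c = 153 (Control, case), d = 953.
OR = (616·953)/(2147·153) = 587048/328491 = 1.78711
Risk in exposed = 616/2763 = 0.22295; risk in unexposed = 153/1106 = 0.13834; RR = 1.61162
OR/RR = 1.78711 / 1.61162 = 1.10889
The outcome is not rare, so the OR lies further from 1 than the RR.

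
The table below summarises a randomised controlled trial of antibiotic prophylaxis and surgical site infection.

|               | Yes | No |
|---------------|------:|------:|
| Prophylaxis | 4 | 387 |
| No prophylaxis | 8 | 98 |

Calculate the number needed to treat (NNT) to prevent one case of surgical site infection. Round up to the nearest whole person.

16

Risk in treated group = 4/391 = 0.01023; risk in control = 8/106 = 0.07547.
Absolute risk reduction = 0.07547 − 0.01023 = 0.06524
NNT = 1 / ARR = 1 / 0.06524 = 15.328 → round up → 16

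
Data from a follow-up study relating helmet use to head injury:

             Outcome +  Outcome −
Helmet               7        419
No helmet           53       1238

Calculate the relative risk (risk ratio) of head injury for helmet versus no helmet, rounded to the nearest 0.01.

Cells: a = 7, b = 419, c = 53, d = 1238.
Risk in exposed = 7/426 = 0.01643; risk in unexposed = 53/1291 = 0.04105.
RR = 0.01643 / 0.04105 = 0.40026
The risk is 60% lower among the exposed than among the unexposed.

0.40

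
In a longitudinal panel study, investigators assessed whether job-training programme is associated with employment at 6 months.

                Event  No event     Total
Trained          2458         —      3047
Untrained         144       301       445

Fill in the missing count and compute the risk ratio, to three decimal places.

2.493

The missing cell is in the exposed row: 3047 − 2458 = 589.
So a = 2458, b = 589, c = 144, d = 301.
RR = [a/(a+b)] / [c/(c+d)] = (2458/3047) / (144/445) = 0.80670/0.32360 = 2.49291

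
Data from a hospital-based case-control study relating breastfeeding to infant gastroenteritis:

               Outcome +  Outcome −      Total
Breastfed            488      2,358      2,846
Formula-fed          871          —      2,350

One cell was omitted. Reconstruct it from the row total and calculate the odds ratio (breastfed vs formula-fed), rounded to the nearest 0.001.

The missing cell is in the unexposed row: 2350 − 871 = 1479.
So a = 488, b = 2358, c = 871, d = 1479.
OR = (a·d)/(b·c) = (488 × 1479) / (2358 × 871) = 721752 / 2053818 = 0.35142

0.351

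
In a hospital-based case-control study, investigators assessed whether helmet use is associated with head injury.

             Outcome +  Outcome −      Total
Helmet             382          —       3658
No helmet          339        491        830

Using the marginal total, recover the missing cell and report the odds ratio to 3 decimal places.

The missing cell is in the exposed row: 3658 − 382 = 3276.
So a = 382, b = 3276, c = 339, d = 491.
OR = (a·d)/(b·c) = (382 × 491) / (3276 × 339) = 187562 / 1110564 = 0.16889

0.169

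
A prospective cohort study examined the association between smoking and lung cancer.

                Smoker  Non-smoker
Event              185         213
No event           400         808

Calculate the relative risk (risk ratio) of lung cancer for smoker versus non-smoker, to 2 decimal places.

1.52

Reading the table with exposure as columns: a = 185 (Smoker, case), b = 400 (Smoker, non-case), c = 213 (Non-smoker, case), d = 808.
Risk in exposed = 185/585 = 0.31624; risk in unexposed = 213/1021 = 0.20862.
RR = 0.31624 / 0.20862 = 1.51587
The risk among the exposed is 1.52 times that among the unexposed.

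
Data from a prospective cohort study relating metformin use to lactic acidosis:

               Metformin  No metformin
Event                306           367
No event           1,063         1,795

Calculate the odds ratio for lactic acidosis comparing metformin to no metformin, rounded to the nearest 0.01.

1.41

Reading the table with exposure as columns: a = 306 (Metformin, case), b = 1063 (Metformin, non-case), c = 367 (No metformin, case), d = 1795.
OR = (a·d)/(b·c) = (306 × 1795) / (1063 × 367) = 549270 / 390121 = 1.40795
The odds of lactic acidosis are about 1.41 times as high in the metformin group.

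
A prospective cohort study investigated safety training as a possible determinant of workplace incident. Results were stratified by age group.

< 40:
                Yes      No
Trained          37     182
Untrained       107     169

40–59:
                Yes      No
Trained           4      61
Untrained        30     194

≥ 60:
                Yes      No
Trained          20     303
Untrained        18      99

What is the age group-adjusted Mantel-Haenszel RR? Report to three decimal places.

RR_MH = Σ(aᵢ·n₀ᵢ/nᵢ) / Σ(cᵢ·n₁ᵢ/nᵢ), with n₁ᵢ = aᵢ+bᵢ (exposed), n₀ᵢ = cᵢ+dᵢ (unexposed), nᵢ = n₁ᵢ+n₀ᵢ.
Stratum 1 (< 40): n₁ = 219, n₀ = 276, n = 495; a·n₀/n = 37·276/495 = 20.6303; c·n₁/n = 107·219/495 = 47.3394
Stratum 2 (40–59): n₁ = 65, n₀ = 224, n = 289; a·n₀/n = 4·224/289 = 3.1003; c·n₁/n = 30·65/289 = 6.7474
Stratum 3 (≥ 60): n₁ = 323, n₀ = 117, n = 440; a·n₀/n = 20·117/440 = 5.3182; c·n₁/n = 18·323/440 = 13.2136
RR_MH = (20.6303 + 3.1003 + 5.3182) / (47.3394 + 6.7474 + 13.2136) = 29.0488 / 67.3004 = 0.43163

0.432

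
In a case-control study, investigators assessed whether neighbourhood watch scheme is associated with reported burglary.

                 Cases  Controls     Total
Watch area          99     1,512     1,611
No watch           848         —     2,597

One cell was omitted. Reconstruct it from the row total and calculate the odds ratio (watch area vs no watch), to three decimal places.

The missing cell is in the unexposed row: 2597 − 848 = 1749.
So a = 99, b = 1512, c = 848, d = 1749.
OR = (a·d)/(b·c) = (99 × 1749) / (1512 × 848) = 173151 / 1282176 = 0.13504

0.135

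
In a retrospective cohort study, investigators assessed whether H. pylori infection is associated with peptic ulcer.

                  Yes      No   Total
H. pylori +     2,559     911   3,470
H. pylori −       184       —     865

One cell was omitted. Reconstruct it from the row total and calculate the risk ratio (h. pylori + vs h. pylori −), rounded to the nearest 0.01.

The missing cell is in the unexposed row: 865 − 184 = 681.
So a = 2559, b = 911, c = 184, d = 681.
RR = [a/(a+b)] / [c/(c+d)] = (2559/3470) / (184/865) = 0.73746/0.21272 = 3.46688

3.47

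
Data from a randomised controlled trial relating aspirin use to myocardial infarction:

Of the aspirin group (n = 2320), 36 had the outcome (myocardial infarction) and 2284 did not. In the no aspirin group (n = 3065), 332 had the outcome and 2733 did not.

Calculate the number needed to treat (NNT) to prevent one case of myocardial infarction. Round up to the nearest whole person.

Risk in treated group = 36/2320 = 0.01552; risk in control = 332/3065 = 0.10832.
Absolute risk reduction = 0.10832 − 0.01552 = 0.09280
NNT = 1 / ARR = 1 / 0.09280 = 10.776 → round up → 11

11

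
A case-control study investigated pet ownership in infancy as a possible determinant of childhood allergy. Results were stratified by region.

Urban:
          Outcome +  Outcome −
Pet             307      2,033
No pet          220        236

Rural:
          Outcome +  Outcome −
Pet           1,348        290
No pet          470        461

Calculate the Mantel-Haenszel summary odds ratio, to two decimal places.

OR_MH = Σ(aᵢdᵢ/nᵢ) / Σ(bᵢcᵢ/nᵢ), where nᵢ is the stratum total.
Stratum 1 (Urban): n = 2796; a·d/n = 307·236/2796 = 25.9127; b·c/n = 2033·220/2796 = 159.9642
Stratum 2 (Rural): n = 2569; a·d/n = 1348·461/2569 = 241.8949; b·c/n = 290·470/2569 = 53.0557
OR_MH = (25.9127 + 241.8949) / (159.9642 + 53.0557) = 267.8076 / 213.0199 = 1.25720

1.26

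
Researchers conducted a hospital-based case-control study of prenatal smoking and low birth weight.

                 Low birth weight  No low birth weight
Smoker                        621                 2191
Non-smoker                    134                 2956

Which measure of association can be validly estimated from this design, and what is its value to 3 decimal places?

Cells: a = 621, b = 2191, c = 134, d = 2956.
This is a hospital-based case-control study: participants were sampled on outcome status, so risks in the source population cannot be estimated directly — relative risk is not valid here. The odds ratio is the appropriate measure.
OR = (a·d)/(b·c) = (621 × 2956) / (2191 × 134) = 1835676 / 293594 = 6.25243

6.252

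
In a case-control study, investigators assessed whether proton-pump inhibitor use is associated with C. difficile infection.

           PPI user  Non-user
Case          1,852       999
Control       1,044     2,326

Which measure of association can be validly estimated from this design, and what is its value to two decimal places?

4.13

Reading the table with exposure as columns: a = 1852 (PPI user, case), b = 1044 (PPI user, non-case), c = 999 (Non-user, case), d = 2326.
This is a case-control study: participants were sampled on outcome status, so risks in the source population cannot be estimated directly — relative risk is not valid here. The odds ratio is the appropriate measure.
OR = (a·d)/(b·c) = (1852 × 2326) / (1044 × 999) = 4307752 / 1042956 = 4.13033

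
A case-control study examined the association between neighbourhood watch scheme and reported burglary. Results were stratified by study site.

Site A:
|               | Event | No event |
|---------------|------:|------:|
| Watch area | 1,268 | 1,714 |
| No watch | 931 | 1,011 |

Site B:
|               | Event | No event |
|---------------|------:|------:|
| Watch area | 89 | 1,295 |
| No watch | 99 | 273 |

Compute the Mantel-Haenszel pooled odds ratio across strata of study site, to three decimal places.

OR_MH = Σ(aᵢdᵢ/nᵢ) / Σ(bᵢcᵢ/nᵢ), where nᵢ is the stratum total.
Stratum 1 (Site A): n = 4924; a·d/n = 1268·1011/4924 = 260.3469; b·c/n = 1714·931/4924 = 324.0727
Stratum 2 (Site B): n = 1756; a·d/n = 89·273/1756 = 13.8366; b·c/n = 1295·99/1756 = 73.0097
OR_MH = (260.3469 + 13.8366) / (324.0727 + 73.0097) = 274.1834 / 397.0824 = 0.69050

0.690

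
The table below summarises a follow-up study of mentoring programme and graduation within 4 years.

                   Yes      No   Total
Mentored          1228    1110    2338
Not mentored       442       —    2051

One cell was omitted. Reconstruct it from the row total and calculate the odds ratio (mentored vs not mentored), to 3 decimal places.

4.027

The missing cell is in the unexposed row: 2051 − 442 = 1609.
So a = 1228, b = 1110, c = 442, d = 1609.
OR = (a·d)/(b·c) = (1228 × 1609) / (1110 × 442) = 1975852 / 490620 = 4.02726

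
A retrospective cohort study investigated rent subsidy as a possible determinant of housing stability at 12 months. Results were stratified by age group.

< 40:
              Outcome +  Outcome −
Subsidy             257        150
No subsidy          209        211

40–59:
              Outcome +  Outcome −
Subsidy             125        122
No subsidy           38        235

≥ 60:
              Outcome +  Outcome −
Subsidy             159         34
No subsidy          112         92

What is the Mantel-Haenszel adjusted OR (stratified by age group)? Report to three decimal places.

2.817

OR_MH = Σ(aᵢdᵢ/nᵢ) / Σ(bᵢcᵢ/nᵢ), where nᵢ is the stratum total.
Stratum 1 (< 40): n = 827; a·d/n = 257·211/827 = 65.5707; b·c/n = 150·209/827 = 37.9081
Stratum 2 (40–59): n = 520; a·d/n = 125·235/520 = 56.4904; b·c/n = 122·38/520 = 8.9154
Stratum 3 (≥ 60): n = 397; a·d/n = 159·92/397 = 36.8463; b·c/n = 34·112/397 = 9.5919
OR_MH = (65.5707 + 56.4904 + 36.8463) / (37.9081 + 8.9154 + 9.5919) = 158.9075 / 56.4154 = 2.81674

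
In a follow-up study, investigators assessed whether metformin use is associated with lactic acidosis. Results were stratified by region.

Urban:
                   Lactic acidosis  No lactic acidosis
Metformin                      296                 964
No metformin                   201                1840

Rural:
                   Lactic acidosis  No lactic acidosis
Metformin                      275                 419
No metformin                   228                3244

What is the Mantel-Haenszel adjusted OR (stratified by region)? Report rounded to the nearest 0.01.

OR_MH = Σ(aᵢdᵢ/nᵢ) / Σ(bᵢcᵢ/nᵢ), where nᵢ is the stratum total.
Stratum 1 (Urban): n = 3301; a·d/n = 296·1840/3301 = 164.9924; b·c/n = 964·201/3301 = 58.6986
Stratum 2 (Rural): n = 4166; a·d/n = 275·3244/4166 = 214.1383; b·c/n = 419·228/4166 = 22.9313
OR_MH = (164.9924 + 214.1383) / (58.6986 + 22.9313) = 379.1307 / 81.6299 = 4.64451

4.64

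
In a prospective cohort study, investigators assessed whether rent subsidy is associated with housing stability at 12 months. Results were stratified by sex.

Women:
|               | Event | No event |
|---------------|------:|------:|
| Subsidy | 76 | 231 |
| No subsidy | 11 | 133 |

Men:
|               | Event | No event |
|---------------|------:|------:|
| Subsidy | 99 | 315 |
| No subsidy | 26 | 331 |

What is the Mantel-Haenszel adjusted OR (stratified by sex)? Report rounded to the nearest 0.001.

3.993

OR_MH = Σ(aᵢdᵢ/nᵢ) / Σ(bᵢcᵢ/nᵢ), where nᵢ is the stratum total.
Stratum 1 (Women): n = 451; a·d/n = 76·133/451 = 22.4124; b·c/n = 231·11/451 = 5.6341
Stratum 2 (Men): n = 771; a·d/n = 99·331/771 = 42.5019; b·c/n = 315·26/771 = 10.6226
OR_MH = (22.4124 + 42.5019) / (5.6341 + 10.6226) = 64.9144 / 16.2567 = 3.99308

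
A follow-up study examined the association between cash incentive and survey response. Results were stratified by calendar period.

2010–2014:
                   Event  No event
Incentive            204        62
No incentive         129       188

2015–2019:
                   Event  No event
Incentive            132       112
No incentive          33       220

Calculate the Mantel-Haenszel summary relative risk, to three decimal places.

RR_MH = Σ(aᵢ·n₀ᵢ/nᵢ) / Σ(cᵢ·n₁ᵢ/nᵢ), with n₁ᵢ = aᵢ+bᵢ (exposed), n₀ᵢ = cᵢ+dᵢ (unexposed), nᵢ = n₁ᵢ+n₀ᵢ.
Stratum 1 (2010–2014): n₁ = 266, n₀ = 317, n = 583; a·n₀/n = 204·317/583 = 110.9228; c·n₁/n = 129·266/583 = 58.8576
Stratum 2 (2015–2019): n₁ = 244, n₀ = 253, n = 497; a·n₀/n = 132·253/497 = 67.1952; c·n₁/n = 33·244/497 = 16.2012
RR_MH = (110.9228 + 67.1952) / (58.8576 + 16.2012) = 178.1180 / 75.0588 = 2.37304

2.373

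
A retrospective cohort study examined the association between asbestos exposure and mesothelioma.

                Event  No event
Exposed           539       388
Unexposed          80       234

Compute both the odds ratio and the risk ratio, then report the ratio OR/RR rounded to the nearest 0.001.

1.780

Cells: a = 539, b = 388, c = 80, d = 234.
OR = (539·234)/(388·80) = 126126/31040 = 4.06334
Risk in exposed = 539/927 = 0.58145; risk in unexposed = 80/314 = 0.25478; RR = 2.28217
OR/RR = 4.06334 / 2.28217 = 1.78047
The outcome is not rare, so the OR lies further from 1 than the RR.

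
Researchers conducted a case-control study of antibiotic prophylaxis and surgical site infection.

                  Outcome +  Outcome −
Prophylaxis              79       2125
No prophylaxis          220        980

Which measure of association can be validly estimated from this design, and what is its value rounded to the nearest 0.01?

Cells: a = 79, b = 2125, c = 220, d = 980.
This is a case-control study: participants were sampled on outcome status, so risks in the source population cannot be estimated directly — relative risk is not valid here. The odds ratio is the appropriate measure.
OR = (a·d)/(b·c) = (79 × 980) / (2125 × 220) = 77420 / 467500 = 0.16560

0.17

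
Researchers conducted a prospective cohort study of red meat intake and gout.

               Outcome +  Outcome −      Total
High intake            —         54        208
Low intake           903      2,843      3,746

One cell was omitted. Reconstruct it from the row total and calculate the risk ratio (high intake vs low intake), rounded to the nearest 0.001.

3.071

The missing cell is in the exposed row: 208 − 54 = 154.
So a = 154, b = 54, c = 903, d = 2843.
RR = [a/(a+b)] / [c/(c+d)] = (154/208) / (903/3746) = 0.74038/0.24106 = 3.07141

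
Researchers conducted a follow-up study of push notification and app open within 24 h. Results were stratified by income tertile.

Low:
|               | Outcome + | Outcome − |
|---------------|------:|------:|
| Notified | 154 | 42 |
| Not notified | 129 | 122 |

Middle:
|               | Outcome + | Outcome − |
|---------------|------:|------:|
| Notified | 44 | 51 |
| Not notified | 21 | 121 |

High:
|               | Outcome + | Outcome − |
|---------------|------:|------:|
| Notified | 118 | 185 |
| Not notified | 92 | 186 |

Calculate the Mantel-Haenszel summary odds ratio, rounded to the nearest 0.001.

2.226

OR_MH = Σ(aᵢdᵢ/nᵢ) / Σ(bᵢcᵢ/nᵢ), where nᵢ is the stratum total.
Stratum 1 (Low): n = 447; a·d/n = 154·122/447 = 42.0313; b·c/n = 42·129/447 = 12.1208
Stratum 2 (Middle): n = 237; a·d/n = 44·121/237 = 22.4641; b·c/n = 51·21/237 = 4.5190
Stratum 3 (High): n = 581; a·d/n = 118·186/581 = 37.7762; b·c/n = 185·92/581 = 29.2943
OR_MH = (42.0313 + 22.4641 + 37.7762) / (12.1208 + 4.5190 + 29.2943) = 102.2717 / 45.9341 = 2.22649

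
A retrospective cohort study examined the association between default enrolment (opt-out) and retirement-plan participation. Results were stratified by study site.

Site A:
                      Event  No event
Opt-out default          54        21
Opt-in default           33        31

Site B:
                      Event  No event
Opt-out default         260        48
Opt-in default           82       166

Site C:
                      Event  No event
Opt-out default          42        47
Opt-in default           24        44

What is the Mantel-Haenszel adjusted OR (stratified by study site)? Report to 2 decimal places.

OR_MH = Σ(aᵢdᵢ/nᵢ) / Σ(bᵢcᵢ/nᵢ), where nᵢ is the stratum total.
Stratum 1 (Site A): n = 139; a·d/n = 54·31/139 = 12.0432; b·c/n = 21·33/139 = 4.9856
Stratum 2 (Site B): n = 556; a·d/n = 260·166/556 = 77.6259; b·c/n = 48·82/556 = 7.0791
Stratum 3 (Site C): n = 157; a·d/n = 42·44/157 = 11.7707; b·c/n = 47·24/157 = 7.1847
OR_MH = (12.0432 + 77.6259 + 11.7707) / (4.9856 + 7.0791 + 7.1847) = 101.4398 / 19.2495 = 5.26975

5.27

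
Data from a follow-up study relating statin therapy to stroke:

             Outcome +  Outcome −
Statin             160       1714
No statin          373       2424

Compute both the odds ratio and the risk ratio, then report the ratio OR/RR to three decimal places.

Cells: a = 160, b = 1714, c = 373, d = 2424.
OR = (160·2424)/(1714·373) = 387840/639322 = 0.60664
Risk in exposed = 160/1874 = 0.08538; risk in unexposed = 373/2797 = 0.13336; RR = 0.64023
OR/RR = 0.60664 / 0.64023 = 0.94754
The outcome is not rare, so the OR lies further from 1 than the RR.

0.948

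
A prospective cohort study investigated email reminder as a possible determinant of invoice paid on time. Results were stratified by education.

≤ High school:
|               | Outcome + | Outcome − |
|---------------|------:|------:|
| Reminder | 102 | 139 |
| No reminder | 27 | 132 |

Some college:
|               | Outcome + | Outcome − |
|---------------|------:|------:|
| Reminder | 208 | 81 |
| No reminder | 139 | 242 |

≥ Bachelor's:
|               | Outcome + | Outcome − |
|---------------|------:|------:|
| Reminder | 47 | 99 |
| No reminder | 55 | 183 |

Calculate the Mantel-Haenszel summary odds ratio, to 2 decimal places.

3.25

OR_MH = Σ(aᵢdᵢ/nᵢ) / Σ(bᵢcᵢ/nᵢ), where nᵢ is the stratum total.
Stratum 1 (≤ High school): n = 400; a·d/n = 102·132/400 = 33.6600; b·c/n = 139·27/400 = 9.3825
Stratum 2 (Some college): n = 670; a·d/n = 208·242/670 = 75.1284; b·c/n = 81·139/670 = 16.8045
Stratum 3 (≥ Bachelor's): n = 384; a·d/n = 47·183/384 = 22.3984; b·c/n = 99·55/384 = 14.1797
OR_MH = (33.6600 + 75.1284 + 22.3984) / (9.3825 + 16.8045 + 14.1797) = 131.1868 / 40.3667 = 3.24988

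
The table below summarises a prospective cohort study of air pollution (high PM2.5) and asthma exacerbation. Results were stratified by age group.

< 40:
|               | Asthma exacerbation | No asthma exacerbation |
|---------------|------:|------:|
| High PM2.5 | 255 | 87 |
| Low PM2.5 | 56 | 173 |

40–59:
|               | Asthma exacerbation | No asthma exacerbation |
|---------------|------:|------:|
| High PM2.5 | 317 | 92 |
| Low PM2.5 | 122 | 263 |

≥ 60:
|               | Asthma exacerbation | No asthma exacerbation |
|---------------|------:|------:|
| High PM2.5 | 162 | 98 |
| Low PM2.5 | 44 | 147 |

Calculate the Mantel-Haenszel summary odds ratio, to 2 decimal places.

7.29

OR_MH = Σ(aᵢdᵢ/nᵢ) / Σ(bᵢcᵢ/nᵢ), where nᵢ is the stratum total.
Stratum 1 (< 40): n = 571; a·d/n = 255·173/571 = 77.2592; b·c/n = 87·56/571 = 8.5324
Stratum 2 (40–59): n = 794; a·d/n = 317·263/794 = 105.0013; b·c/n = 92·122/794 = 14.1360
Stratum 3 (≥ 60): n = 451; a·d/n = 162·147/451 = 52.8027; b·c/n = 98·44/451 = 9.5610
OR_MH = (77.2592 + 105.0013 + 52.8027) / (8.5324 + 14.1360 + 9.5610) = 235.0631 / 32.2294 = 7.29344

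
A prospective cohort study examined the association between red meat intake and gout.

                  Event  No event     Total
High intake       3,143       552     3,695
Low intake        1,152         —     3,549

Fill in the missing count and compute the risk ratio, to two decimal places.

The missing cell is in the unexposed row: 3549 − 1152 = 2397.
So a = 3143, b = 552, c = 1152, d = 2397.
RR = [a/(a+b)] / [c/(c+d)] = (3143/3695) / (1152/3549) = 0.85061/0.32460 = 2.62050

2.62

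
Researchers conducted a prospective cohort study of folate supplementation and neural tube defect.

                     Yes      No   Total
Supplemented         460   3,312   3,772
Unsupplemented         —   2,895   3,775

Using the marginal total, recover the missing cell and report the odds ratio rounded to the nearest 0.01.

The missing cell is in the unexposed row: 3775 − 2895 = 880.
So a = 460, b = 3312, c = 880, d = 2895.
OR = (a·d)/(b·c) = (460 × 2895) / (3312 × 880) = 1331700 / 2914560 = 0.45691

0.46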